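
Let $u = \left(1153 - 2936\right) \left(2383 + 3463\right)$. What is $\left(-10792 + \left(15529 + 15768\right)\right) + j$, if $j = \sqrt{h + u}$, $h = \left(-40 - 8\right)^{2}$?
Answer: $20505 + i \sqrt{10421114} \approx 20505.0 + 3228.2 i$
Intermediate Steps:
$h = 2304$ ($h = \left(-48\right)^{2} = 2304$)
$u = -10423418$ ($u = \left(-1783\right) 5846 = -10423418$)
$j = i \sqrt{10421114}$ ($j = \sqrt{2304 - 10423418} = \sqrt{-10421114} = i \sqrt{10421114} \approx 3228.2 i$)
$\left(-10792 + \left(15529 + 15768\right)\right) + j = \left(-10792 + \left(15529 + 15768\right)\right) + i \sqrt{10421114} = \left(-10792 + 31297\right) + i \sqrt{10421114} = 20505 + i \sqrt{10421114}$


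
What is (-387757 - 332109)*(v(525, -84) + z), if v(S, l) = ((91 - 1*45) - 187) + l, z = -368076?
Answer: 265127367666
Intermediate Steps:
v(S, l) = -141 + l (v(S, l) = ((91 - 45) - 187) + l = (46 - 187) + l = -141 + l)
(-387757 - 332109)*(v(525, -84) + z) = (-387757 - 332109)*((-141 - 84) - 368076) = -719866*(-225 - 368076) = -719866*(-368301) = 265127367666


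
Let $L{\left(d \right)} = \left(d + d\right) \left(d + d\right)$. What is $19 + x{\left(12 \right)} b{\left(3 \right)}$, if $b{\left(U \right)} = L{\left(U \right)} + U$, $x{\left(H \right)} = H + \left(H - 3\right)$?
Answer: $838$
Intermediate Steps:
$x{\left(H \right)} = -3 + 2 H$ ($x{\left(H \right)} = H + \left(-3 + H\right) = -3 + 2 H$)
$L{\left(d \right)} = 4 d^{2}$ ($L{\left(d \right)} = 2 d 2 d = 4 d^{2}$)
$b{\left(U \right)} = U + 4 U^{2}$ ($b{\left(U \right)} = 4 U^{2} + U = U + 4 U^{2}$)
$19 + x{\left(12 \right)} b{\left(3 \right)} = 19 + \left(-3 + 2 \cdot 12\right) 3 \left(1 + 4 \cdot 3\right) = 19 + \left(-3 + 24\right) 3 \left(1 + 12\right) = 19 + 21 \cdot 3 \cdot 13 = 19 + 21 \cdot 39 = 19 + 819 = 838$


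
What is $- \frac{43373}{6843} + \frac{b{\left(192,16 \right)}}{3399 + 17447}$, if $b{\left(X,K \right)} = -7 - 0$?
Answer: $- \frac{129171637}{20378454} \approx -6.3386$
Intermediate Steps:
$b{\left(X,K \right)} = -7$ ($b{\left(X,K \right)} = -7 + 0 = -7$)
$- \frac{43373}{6843} + \frac{b{\left(192,16 \right)}}{3399 + 17447} = - \frac{43373}{6843} - \frac{7}{3399 + 17447} = \left(-43373\right) \frac{1}{6843} - \frac{7}{20846} = - \frac{43373}{6843} - \frac{1}{2978} = - \frac{129171637}{20378454}$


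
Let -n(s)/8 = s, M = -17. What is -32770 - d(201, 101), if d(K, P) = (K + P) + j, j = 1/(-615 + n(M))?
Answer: -15841487/479 ≈ -33072.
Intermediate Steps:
n(s) = -8*s
j = -1/479 (j = 1/(-615 - 8*(-17)) = 1/(-615 + 136) = 1/(-479) = -1/479 ≈ -0.0020877)
d(K, P) = -1/479 + K + P (d(K, P) = (K + P) - 1/479 = -1/479 + K + P)
-32770 - d(201, 101) = -32770 - (-1/479 + 201 + 101) = -32770 - 1*144657/479 = -32770 - 144657/479 = -15841487/479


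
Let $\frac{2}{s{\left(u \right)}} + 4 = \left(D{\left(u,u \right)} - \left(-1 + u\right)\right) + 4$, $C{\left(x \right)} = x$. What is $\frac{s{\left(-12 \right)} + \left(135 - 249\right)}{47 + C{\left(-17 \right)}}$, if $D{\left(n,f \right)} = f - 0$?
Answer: $- \frac{56}{15} \approx -3.7333$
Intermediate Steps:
$D{\left(n,f \right)} = f$ ($D{\left(n,f \right)} = f + 0 = f$)
$s{\left(u \right)} = 2$ ($s{\left(u \right)} = \frac{2}{-4 + \left(\left(u - \left(-1 + u\right)\right) + 4\right)} = \frac{2}{-4 + \left(1 + 4\right)} = \frac{2}{-4 + 5} = \frac{2}{1} = 2 \cdot 1 = 2$)
$\frac{s{\left(-12 \right)} + \left(135 - 249\right)}{47 + C{\left(-17 \right)}} = \frac{2 + \left(135 - 249\right)}{47 - 17} = \frac{2 - 114}{30} = \left(-112\right) \frac{1}{30} = - \frac{56}{15}$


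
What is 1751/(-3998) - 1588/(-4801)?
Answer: -2057727/19194398 ≈ -0.10720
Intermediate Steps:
1751/(-3998) - 1588/(-4801) = 1751*(-1/3998) - 1588*(-1/4801) = -1751/3998 + 1588/4801 = -2057727/19194398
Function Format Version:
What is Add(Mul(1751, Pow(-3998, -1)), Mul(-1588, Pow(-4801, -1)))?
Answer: Rational(-2057727, 19194398) ≈ -0.10720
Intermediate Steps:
Add(Mul(1751, Pow(-3998, -1)), Mul(-1588, Pow(-4801, -1))) = Add(Mul(1751, Rational(-1, 3998)), Mul(-1588, Rational(-1, 4801))) = Add(Rational(-1751, 3998), Rational(1588, 4801)) = Rational(-2057727, 19194398)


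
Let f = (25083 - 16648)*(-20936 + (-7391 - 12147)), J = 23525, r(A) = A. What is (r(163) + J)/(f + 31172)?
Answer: -3948/56894503 ≈ -6.9392e-5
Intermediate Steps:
f = -341398190 (f = 8435*(-20936 - 19538) = 8435*(-40474) = -341398190)
(r(163) + J)/(f + 31172) = (163 + 23525)/(-341398190 + 31172) = 23688/(-341367018) = 23688*(-1/341367018) = -3948/56894503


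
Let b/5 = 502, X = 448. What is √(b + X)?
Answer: √2958 ≈ 54.388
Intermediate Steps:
b = 2510 (b = 5*502 = 2510)
√(b + X) = √(2510 + 448) = √2958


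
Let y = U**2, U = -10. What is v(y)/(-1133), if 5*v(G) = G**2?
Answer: -2000/1133 ≈ -1.7652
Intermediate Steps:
y = 100 (y = (-10)**2 = 100)
v(G) = G**2/5
v(y)/(-1133) = ((1/5)*100**2)/(-1133) = ((1/5)*10000)*(-1/1133) = 2000*(-1/1133) = -2000/1133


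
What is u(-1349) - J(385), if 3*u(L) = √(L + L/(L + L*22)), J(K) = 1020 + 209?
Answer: -1229 + I*√713598/69 ≈ -1229.0 + 12.243*I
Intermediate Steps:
J(K) = 1229
u(L) = √(1/23 + L)/3 (u(L) = √(L + L/(L + L*22))/3 = √(L + L/(L + 22*L))/3 = √(L + L/((23*L)))/3 = √(L + L*(1/(23*L)))/3 = √(L + 1/23)/3 = √(1/23 + L)/3)
u(-1349) - J(385) = √(23 + 529*(-1349))/69 - 1*1229 = √(23 - 713621)/69 - 1229 = √(-713598)/69 - 1229 = (I*√713598)/69 - 1229 = I*√713598/69 - 1229 = -1229 + I*√713598/69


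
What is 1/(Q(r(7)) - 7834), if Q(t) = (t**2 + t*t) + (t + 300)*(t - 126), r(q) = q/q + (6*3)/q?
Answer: -49/2203741 ≈ -2.2235e-5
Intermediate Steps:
r(q) = 1 + 18/q
Q(t) = 2*t**2 + (-126 + t)*(300 + t) (Q(t) = (t**2 + t**2) + (300 + t)*(-126 + t) = 2*t**2 + (-126 + t)*(300 + t))
1/(Q(r(7)) - 7834) = 1/((-37800 + 3*((18 + 7)/7)**2 + 174*((18 + 7)/7)) - 7834) = 1/((-37800 + 3*((1/7)*25)**2 + 174*((1/7)*25)) - 7834) = 1/((-37800 + 3*(25/7)**2 + 174*(25/7)) - 7834) = 1/((-37800 + 3*(625/49) + 4350/7) - 7834) = 1/((-37800 + 1875/49 + 4350/7) - 7834) = 1/(-1819875/49 - 7834) = 1/(-2203741/49) = -49/2203741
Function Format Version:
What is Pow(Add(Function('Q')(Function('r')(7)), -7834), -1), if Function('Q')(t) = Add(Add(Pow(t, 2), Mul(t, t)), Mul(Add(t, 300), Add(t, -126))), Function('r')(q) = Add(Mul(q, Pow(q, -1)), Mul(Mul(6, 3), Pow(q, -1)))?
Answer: Rational(-49, 2203741) ≈ -2.2235e-5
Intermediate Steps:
Function('r')(q) = Add(1, Mul(18, Pow(q, -1)))
Function('Q')(t) = Add(Mul(2, Pow(t, 2)), Mul(Add(-126, t), Add(300, t))) (Function('Q')(t) = Add(Add(Pow(t, 2), Pow(t, 2)), Mul(Add(300, t), Add(-126, t))) = Add(Mul(2, Pow(t, 2)), Mul(Add(-126, t), Add(300, t))))
Pow(Add(Function('Q')(Function('r')(7)), -7834), -1) = Pow(Add(Add(-37800, Mul(3, Pow(Mul(Pow(7, -1), Add(18, 7)), 2)), Mul(174, Mul(Pow(7, -1), Add(18, 7)))), -7834), -1) = Pow(Add(Add(-37800, Mul(3, Pow(Mul(Rational(1, 7), 25), 2)), Mul(174, Mul(Rational(1, 7), 25))), -7834), -1) = Pow(Add(Add(-37800, Mul(3, Pow(Rational(25, 7), 2)), Mul(174, Rational(25, 7))), -7834), -1) = Pow(Add(Add(-37800, Mul(3, Rational(625, 49)), Rational(4350, 7)), -7834), -1) = Pow(Add(Add(-37800, Rational(1875, 49), Rational(4350, 7)), -7834), -1) = Pow(Add(Rational(-1819875, 49), -7834), -1) = Pow(Rational(-2203741, 49), -1) = Rational(-49, 2203741)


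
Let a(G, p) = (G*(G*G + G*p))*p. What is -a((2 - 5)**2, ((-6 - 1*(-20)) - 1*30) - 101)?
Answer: -1023516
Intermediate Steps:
a(G, p) = G*p*(G**2 + G*p) (a(G, p) = (G*(G**2 + G*p))*p = G*p*(G**2 + G*p))
-a((2 - 5)**2, ((-6 - 1*(-20)) - 1*30) - 101) = -(((-6 - 1*(-20)) - 1*30) - 101)*((2 - 5)**2)**2*((2 - 5)**2 + (((-6 - 1*(-20)) - 1*30) - 101)) = -(((-6 + 20) - 30) - 101)*((-3)**2)**2*((-3)**2 + (((-6 + 20) - 30) - 101)) = -((14 - 30) - 101)*9**2*(9 + ((14 - 30) - 101)) = -(-16 - 101)*81*(9 + (-16 - 101)) = -(-117)*81*(9 - 117) = -(-117)*81*(-108) = -1*1023516 = -1023516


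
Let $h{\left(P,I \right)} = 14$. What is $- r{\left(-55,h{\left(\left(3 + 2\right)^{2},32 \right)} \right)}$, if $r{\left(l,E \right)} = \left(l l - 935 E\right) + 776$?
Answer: $9289$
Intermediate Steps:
$r{\left(l,E \right)} = 776 + l^{2} - 935 E$ ($r{\left(l,E \right)} = \left(l^{2} - 935 E\right) + 776 = 776 + l^{2} - 935 E$)
$- r{\left(-55,h{\left(\left(3 + 2\right)^{2},32 \right)} \right)} = - (776 + \left(-55\right)^{2} - 13090) = - (776 + 3025 - 13090) = \left(-1\right) \left(-9289\right) = 9289$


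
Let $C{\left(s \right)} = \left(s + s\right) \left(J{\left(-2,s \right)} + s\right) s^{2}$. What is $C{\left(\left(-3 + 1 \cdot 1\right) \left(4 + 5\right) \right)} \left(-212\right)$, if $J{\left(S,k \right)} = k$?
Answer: $-89019648$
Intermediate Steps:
$C{\left(s \right)} = 4 s^{4}$ ($C{\left(s \right)} = \left(s + s\right) \left(s + s\right) s^{2} = 2 s 2 s s^{2} = 4 s^{2} s^{2} = 4 s^{4}$)
$C{\left(\left(-3 + 1 \cdot 1\right) \left(4 + 5\right) \right)} \left(-212\right) = 4 \left(\left(-3 + 1 \cdot 1\right) \left(4 + 5\right)\right)^{4} \left(-212\right) = 4 \left(\left(-3 + 1\right) 9\right)^{4} \left(-212\right) = 4 \left(\left(-2\right) 9\right)^{4} \left(-212\right) = 4 \left(-18\right)^{4} \left(-212\right) = 4 \cdot 104976 \left(-212\right) = 419904 \left(-212\right) = -89019648$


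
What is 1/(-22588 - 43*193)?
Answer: -1/30887 ≈ -3.2376e-5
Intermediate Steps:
1/(-22588 - 43*193) = 1/(-22588 - 8299) = 1/(-30887) = -1/30887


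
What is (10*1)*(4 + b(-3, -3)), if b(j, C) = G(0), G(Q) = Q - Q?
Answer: 40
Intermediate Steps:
G(Q) = 0
b(j, C) = 0
(10*1)*(4 + b(-3, -3)) = (10*1)*(4 + 0) = 10*4 = 40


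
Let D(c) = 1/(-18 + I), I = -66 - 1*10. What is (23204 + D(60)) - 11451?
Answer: 1104781/94 ≈ 11753.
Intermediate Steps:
I = -76 (I = -66 - 10 = -76)
D(c) = -1/94 (D(c) = 1/(-18 - 76) = 1/(-94) = -1/94)
(23204 + D(60)) - 11451 = (23204 - 1/94) - 11451 = 2181175/94 - 11451 = 1104781/94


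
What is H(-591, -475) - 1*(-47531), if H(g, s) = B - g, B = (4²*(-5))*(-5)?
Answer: 48522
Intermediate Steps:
B = 400 (B = (16*(-5))*(-5) = -80*(-5) = 400)
H(g, s) = 400 - g
H(-591, -475) - 1*(-47531) = (400 - 1*(-591)) - 1*(-47531) = (400 + 591) + 47531 = 991 + 47531 = 48522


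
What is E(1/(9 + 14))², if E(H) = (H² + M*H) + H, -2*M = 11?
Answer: 42025/1119364 ≈ 0.037544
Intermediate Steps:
M = -11/2 (M = -½*11 = -11/2 ≈ -5.5000)
E(H) = H² - 9*H/2 (E(H) = (H² - 11*H/2) + H = H² - 9*H/2)
E(1/(9 + 14))² = ((-9 + 2/(9 + 14))/(2*(9 + 14)))² = ((½)*(-9 + 2/23)/23)² = ((½)*(1/23)*(-9 + 2*(1/23)))² = ((½)*(1/23)*(-9 + 2/23))² = ((½)*(1/23)*(-205/23))² = (-205/1058)² = 42025/1119364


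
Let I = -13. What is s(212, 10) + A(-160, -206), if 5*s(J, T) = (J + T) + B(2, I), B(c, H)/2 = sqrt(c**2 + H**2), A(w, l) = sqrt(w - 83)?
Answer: 222/5 + 2*sqrt(173)/5 + 9*I*sqrt(3) ≈ 49.661 + 15.588*I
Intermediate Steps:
A(w, l) = sqrt(-83 + w)
B(c, H) = 2*sqrt(H**2 + c**2) (B(c, H) = 2*sqrt(c**2 + H**2) = 2*sqrt(H**2 + c**2))
s(J, T) = J/5 + T/5 + 2*sqrt(173)/5 (s(J, T) = ((J + T) + 2*sqrt((-13)**2 + 2**2))/5 = ((J + T) + 2*sqrt(169 + 4))/5 = ((J + T) + 2*sqrt(173))/5 = (J + T + 2*sqrt(173))/5 = J/5 + T/5 + 2*sqrt(173)/5)
s(212, 10) + A(-160, -206) = ((1/5)*212 + (1/5)*10 + 2*sqrt(173)/5) + sqrt(-83 - 160) = (212/5 + 2 + 2*sqrt(173)/5) + sqrt(-243) = (222/5 + 2*sqrt(173)/5) + 9*I*sqrt(3) = 222/5 + 2*sqrt(173)/5 + 9*I*sqrt(3)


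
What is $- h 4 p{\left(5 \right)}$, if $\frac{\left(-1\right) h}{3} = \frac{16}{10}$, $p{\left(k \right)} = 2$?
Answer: $\frac{192}{5} \approx 38.4$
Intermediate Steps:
$h = - \frac{24}{5}$ ($h = - 3 \cdot \frac{16}{10} = - 3 \cdot 16 \cdot \frac{1}{10} = \left(-3\right) \frac{8}{5} = - \frac{24}{5} \approx -4.8$)
$- h 4 p{\left(5 \right)} = \left(-1\right) \left(- \frac{24}{5}\right) 4 \cdot 2 = \frac{24}{5} \cdot 4 \cdot 2 = \frac{96}{5} \cdot 2 = \frac{192}{5}$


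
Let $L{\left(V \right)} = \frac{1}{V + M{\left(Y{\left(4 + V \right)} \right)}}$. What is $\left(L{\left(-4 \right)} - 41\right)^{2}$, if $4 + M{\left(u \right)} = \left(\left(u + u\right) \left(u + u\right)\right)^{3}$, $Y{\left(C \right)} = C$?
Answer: $\frac{108241}{64} \approx 1691.3$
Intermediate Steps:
$M{\left(u \right)} = -4 + 64 u^{6}$ ($M{\left(u \right)} = -4 + \left(\left(u + u\right) \left(u + u\right)\right)^{3} = -4 + \left(2 u 2 u\right)^{3} = -4 + \left(4 u^{2}\right)^{3} = -4 + 64 u^{6}$)
$L{\left(V \right)} = \frac{1}{-4 + V + 64 \left(4 + V\right)^{6}}$ ($L{\left(V \right)} = \frac{1}{V + \left(-4 + 64 \left(4 + V\right)^{6}\right)} = \frac{1}{-4 + V + 64 \left(4 + V\right)^{6}}$)
$\left(L{\left(-4 \right)} - 41\right)^{2} = \left(\frac{1}{-4 - 4 + 64 \left(4 - 4\right)^{6}} - 41\right)^{2} = \left(\frac{1}{-4 - 4 + 64 \cdot 0^{6}} - 41\right)^{2} = \left(\frac{1}{-4 - 4 + 64 \cdot 0} - 41\right)^{2} = \left(\frac{1}{-4 - 4 + 0} - 41\right)^{2} = \left(\frac{1}{-8} - 41\right)^{2} = \left(- \frac{1}{8} - 41\right)^{2} = \left(- \frac{329}{8}\right)^{2} = \frac{108241}{64}$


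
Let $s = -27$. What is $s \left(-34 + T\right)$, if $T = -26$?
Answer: $1620$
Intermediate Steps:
$s \left(-34 + T\right) = - 27 \left(-34 - 26\right) = \left(-27\right) \left(-60\right) = 1620$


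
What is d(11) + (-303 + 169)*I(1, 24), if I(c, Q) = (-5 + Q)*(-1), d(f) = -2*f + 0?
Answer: 2524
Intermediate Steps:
d(f) = -2*f
I(c, Q) = 5 - Q
d(11) + (-303 + 169)*I(1, 24) = -2*11 + (-303 + 169)*(5 - 1*24) = -22 - 134*(5 - 24) = -22 - 134*(-19) = -22 + 2546 = 2524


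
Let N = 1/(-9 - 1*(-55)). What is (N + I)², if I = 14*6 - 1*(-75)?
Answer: 53509225/2116 ≈ 25288.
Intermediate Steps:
I = 159 (I = 84 + 75 = 159)
N = 1/46 (N = 1/(-9 + 55) = 1/46 ≈ 0.021739)
(N + I)² = (1/46 + 159)² = (7315/46)² = 53509225/2116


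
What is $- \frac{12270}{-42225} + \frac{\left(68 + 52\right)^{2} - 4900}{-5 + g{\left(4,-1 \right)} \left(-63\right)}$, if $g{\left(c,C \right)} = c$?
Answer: $- \frac{26532274}{723455} \approx -36.674$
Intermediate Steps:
$- \frac{12270}{-42225} + \frac{\left(68 + 52\right)^{2} - 4900}{-5 + g{\left(4,-1 \right)} \left(-63\right)} = - \frac{12270}{-42225} + \frac{\left(68 + 52\right)^{2} - 4900}{-5 + 4 \left(-63\right)} = \left(-12270\right) \left(- \frac{1}{42225}\right) + \frac{120^{2} - 4900}{-5 - 252} = \frac{818}{2815} + \frac{14400 - 4900}{-257} = \frac{818}{2815} + 9500 \left(- \frac{1}{257}\right) = \frac{818}{2815} - \frac{9500}{257} = - \frac{26532274}{723455}$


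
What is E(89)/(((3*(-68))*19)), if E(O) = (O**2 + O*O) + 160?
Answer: -2667/646 ≈ -4.1285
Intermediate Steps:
E(O) = 160 + 2*O**2 (E(O) = (O**2 + O**2) + 160 = 2*O**2 + 160 = 160 + 2*O**2)
E(89)/(((3*(-68))*19)) = (160 + 2*89**2)/(((3*(-68))*19)) = (160 + 2*7921)/((-204*19)) = (160 + 15842)/(-3876) = 16002*(-1/3876) = -2667/646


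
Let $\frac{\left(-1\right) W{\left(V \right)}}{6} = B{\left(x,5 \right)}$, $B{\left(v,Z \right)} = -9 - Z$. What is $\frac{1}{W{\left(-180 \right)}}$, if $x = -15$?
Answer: $\frac{1}{84} \approx 0.011905$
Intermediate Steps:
$W{\left(V \right)} = 84$ ($W{\left(V \right)} = - 6 \left(-9 - 5\right) = \left(-6\right) \left(-14\right) = 84$)
$\frac{1}{W{\left(-180 \right)}} = \frac{1}{84}$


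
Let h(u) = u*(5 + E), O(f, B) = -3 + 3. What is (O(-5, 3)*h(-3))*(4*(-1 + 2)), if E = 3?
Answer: 0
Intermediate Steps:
O(f, B) = 0
h(u) = 8*u (h(u) = u*(5 + 3) = u*8 = 8*u)
(O(-5, 3)*h(-3))*(4*(-1 + 2)) = (0*(8*(-3)))*(4*(-1 + 2)) = (0*(-24))*(4*1) = 0*4 = 0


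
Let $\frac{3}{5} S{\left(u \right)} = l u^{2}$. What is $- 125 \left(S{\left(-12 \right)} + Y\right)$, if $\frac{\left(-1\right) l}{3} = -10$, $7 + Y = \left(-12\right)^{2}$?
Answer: $-917125$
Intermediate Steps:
$Y = 137$ ($Y = -7 + \left(-12\right)^{2} = -7 + 144 = 137$)
$l = 30$ ($l = \left(-3\right) \left(-10\right) = 30$)
$S{\left(u \right)} = 50 u^{2}$ ($S{\left(u \right)} = \frac{5 \cdot 30 u^{2}}{3} = 50 u^{2}$)
$- 125 \left(S{\left(-12 \right)} + Y\right) = - 125 \left(50 \left(-12\right)^{2} + 137\right) = - 125 \left(50 \cdot 144 + 137\right) = - 125 \left(7200 + 137\right) = \left(-125\right) 7337 = -917125$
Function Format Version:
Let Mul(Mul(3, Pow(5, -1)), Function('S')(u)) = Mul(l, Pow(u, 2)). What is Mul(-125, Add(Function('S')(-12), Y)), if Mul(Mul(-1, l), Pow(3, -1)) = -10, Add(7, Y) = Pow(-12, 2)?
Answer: -917125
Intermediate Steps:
Y = 137 (Y = Add(-7, Pow(-12, 2)) = Add(-7, 144) = 137)
l = 30 (l = Mul(-3, -10) = 30)
Function('S')(u) = Mul(50, Pow(u, 2)) (Function('S')(u) = Mul(Rational(5, 3), Mul(30, Pow(u, 2))) = Mul(50, Pow(u, 2)))
Mul(-125, Add(Function('S')(-12), Y)) = Mul(-125, Add(Mul(50, Pow(-12, 2)), 137)) = Mul(-125, Add(Mul(50, 144), 137)) = Mul(-125, Add(7200, 137)) = Mul(-125, 7337) = -917125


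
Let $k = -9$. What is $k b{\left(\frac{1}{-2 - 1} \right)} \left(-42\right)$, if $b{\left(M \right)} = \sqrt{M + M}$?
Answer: $126 i \sqrt{6} \approx 308.64 i$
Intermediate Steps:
$b{\left(M \right)} = \sqrt{2} \sqrt{M}$ ($b{\left(M \right)} = \sqrt{2 M} = \sqrt{2} \sqrt{M}$)
$k b{\left(\frac{1}{-2 - 1} \right)} \left(-42\right) = - 9 \sqrt{2} \sqrt{\frac{1}{-2 - 1}} \left(-42\right) = - 9 \sqrt{2} \sqrt{\frac{1}{-3}} \left(-42\right) = - 9 \sqrt{2} \sqrt{- \frac{1}{3}} \left(-42\right) = - 9 \sqrt{2} \frac{i \sqrt{3}}{3} \left(-42\right) = - 9 \frac{i \sqrt{6}}{3} \left(-42\right) = - 3 i \sqrt{6} \left(-42\right) = 126 i \sqrt{6}$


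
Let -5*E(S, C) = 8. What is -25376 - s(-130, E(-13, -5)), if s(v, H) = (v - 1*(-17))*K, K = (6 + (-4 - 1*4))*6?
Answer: -26732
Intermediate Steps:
E(S, C) = -8/5 (E(S, C) = -⅕*8 = -8/5)
K = -12 (K = (6 + (-4 - 4))*6 = (6 - 8)*6 = -2*6 = -12)
s(v, H) = -204 - 12*v (s(v, H) = (v - 1*(-17))*(-12) = (v + 17)*(-12) = (17 + v)*(-12) = -204 - 12*v)
-25376 - s(-130, E(-13, -5)) = -25376 - (-204 - 12*(-130)) = -25376 - (-204 + 1560) = -25376 - 1*1356 = -25376 - 1356 = -26732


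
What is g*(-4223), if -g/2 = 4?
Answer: 33784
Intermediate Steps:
g = -8 (g = -2*4 = -8)
g*(-4223) = -8*(-4223) = 33784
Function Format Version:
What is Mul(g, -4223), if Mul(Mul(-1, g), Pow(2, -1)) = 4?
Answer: 33784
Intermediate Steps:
g = -8 (g = Mul(-2, 4) = -8)
Mul(g, -4223) = Mul(-8, -4223) = 33784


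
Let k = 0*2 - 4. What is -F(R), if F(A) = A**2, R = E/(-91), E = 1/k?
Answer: -1/132496 ≈ -7.5474e-6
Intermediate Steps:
k = -4 (k = 0 - 4 = -4)
E = -1/4 (E = 1/(-4) = -1/4 ≈ -0.25000)
R = 1/364 (R = -1/4/(-91) = -1/4*(-1/91) = 1/364 ≈ 0.0027473)
-F(R) = -(1/364)**2 = -1*1/132496 = -1/132496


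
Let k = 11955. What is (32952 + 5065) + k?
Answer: 49972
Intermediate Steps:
(32952 + 5065) + k = (32952 + 5065) + 11955 = 38017 + 11955 = 49972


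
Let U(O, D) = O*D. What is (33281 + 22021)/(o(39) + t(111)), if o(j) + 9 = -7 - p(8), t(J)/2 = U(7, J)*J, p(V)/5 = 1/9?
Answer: 497718/1552297 ≈ 0.32063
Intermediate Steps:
U(O, D) = D*O
p(V) = 5/9
t(J) = 14*J² (t(J) = 2*((J*7)*J) = 2*((7*J)*J) = 2*(7*J²) = 14*J²)
o(j) = -149/9 (o(j) = -9 + (-7 - 1*5/9) = -9 + (-7 - 5/9) = -9 - 68/9 = -149/9)
(33281 + 22021)/(o(39) + t(111)) = (33281 + 22021)/(-149/9 + 14*111²) = 55302/(-149/9 + 14*12321) = 55302/(-149/9 + 172494) = 55302/(1552297/9) = 55302*(9/1552297) = 497718/1552297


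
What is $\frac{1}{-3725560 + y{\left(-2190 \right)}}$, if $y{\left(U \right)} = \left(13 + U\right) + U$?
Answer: $- \frac{1}{3729927} \approx -2.681 \cdot 10^{-7}$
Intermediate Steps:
$y{\left(U \right)} = 13 + 2 U$
$\frac{1}{-3725560 + y{\left(-2190 \right)}} = \frac{1}{-3725560 + \left(13 + 2 \left(-2190\right)\right)} = \frac{1}{-3725560 + \left(13 - 4380\right)} = \frac{1}{-3725560 - 4367} = \frac{1}{-3729927} = - \frac{1}{3729927}$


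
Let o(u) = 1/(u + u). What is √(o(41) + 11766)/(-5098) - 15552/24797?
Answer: -15552/24797 - √79114666/418036 ≈ -0.64845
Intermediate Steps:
o(u) = 1/(2*u)
√(o(41) + 11766)/(-5098) - 15552/24797 = √((½)/41 + 11766)/(-5098) - 15552/24797 = √((½)*(1/41) + 11766)*(-1/5098) - 15552*1/24797 = √(1/82 + 11766)*(-1/5098) - 15552/24797 = √(964813/82)*(-1/5098) - 15552/24797 = (√79114666/82)*(-1/5098) - 15552/24797 = -√79114666/418036 - 15552/24797 = -15552/24797 - √79114666/418036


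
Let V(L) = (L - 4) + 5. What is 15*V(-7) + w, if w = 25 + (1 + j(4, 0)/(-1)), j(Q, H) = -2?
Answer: -62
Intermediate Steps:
V(L) = 1 + L (V(L) = (-4 + L) + 5 = 1 + L)
w = 28 (w = 25 + (1 - 2/(-1)) = 25 + (1 - 2*(-1)) = 25 + (1 + 2) = 25 + 3 = 28)
15*V(-7) + w = 15*(1 - 7) + 28 = 15*(-6) + 28 = -90 + 28 = -62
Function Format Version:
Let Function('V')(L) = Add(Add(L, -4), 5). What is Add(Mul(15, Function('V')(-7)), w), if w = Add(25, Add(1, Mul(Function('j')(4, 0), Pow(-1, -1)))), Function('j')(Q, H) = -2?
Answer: -62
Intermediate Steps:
Function('V')(L) = Add(1, L) (Function('V')(L) = Add(Add(-4, L), 5) = Add(1, L))
w = 28 (w = Add(25, Add(1, Mul(-2, Pow(-1, -1)))) = Add(25, Add(1, Mul(-2, -1))) = Add(25, Add(1, 2)) = Add(25, 3) = 28)
Add(Mul(15, Function('V')(-7)), w) = Add(Mul(15, Add(1, -7)), 28) = Add(Mul(15, -6), 28) = Add(-90, 28) = -62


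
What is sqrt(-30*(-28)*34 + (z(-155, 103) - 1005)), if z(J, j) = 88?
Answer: sqrt(27643) ≈ 166.26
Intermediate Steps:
sqrt(-30*(-28)*34 + (z(-155, 103) - 1005)) = sqrt(-30*(-28)*34 + (88 - 1005)) = sqrt(840*34 - 917) = sqrt(28560 - 917) = sqrt(27643)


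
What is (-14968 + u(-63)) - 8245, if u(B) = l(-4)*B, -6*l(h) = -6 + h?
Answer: -23318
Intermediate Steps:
l(h) = 1 - h/6 (l(h) = -(-6 + h)/6 = 1 - h/6)
u(B) = 5*B/3 (u(B) = (1 - 1/6*(-4))*B = (1 + 2/3)*B = 5*B/3)
(-14968 + u(-63)) - 8245 = (-14968 + (5/3)*(-63)) - 8245 = (-14968 - 105) - 8245 = -15073 - 8245 = -23318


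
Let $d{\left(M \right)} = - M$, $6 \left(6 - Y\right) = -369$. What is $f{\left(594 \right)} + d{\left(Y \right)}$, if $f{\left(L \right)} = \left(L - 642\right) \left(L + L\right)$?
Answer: $- \frac{114183}{2} \approx -57092.0$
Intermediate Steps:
$Y = \frac{135}{2}$ ($Y = 6 - - \frac{123}{2} = 6 + \frac{123}{2} = \frac{135}{2} \approx 67.5$)
$f{\left(L \right)} = 2 L \left(-642 + L\right)$ ($f{\left(L \right)} = \left(-642 + L\right) 2 L = 2 L \left(-642 + L\right)$)
$f{\left(594 \right)} + d{\left(Y \right)} = 2 \cdot 594 \left(-642 + 594\right) - \frac{135}{2} = 2 \cdot 594 \left(-48\right) - \frac{135}{2} = -57024 - \frac{135}{2} = - \frac{114183}{2}$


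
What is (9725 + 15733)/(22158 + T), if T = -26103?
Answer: -8486/1315 ≈ -6.4532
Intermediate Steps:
(9725 + 15733)/(22158 + T) = (9725 + 15733)/(22158 - 26103) = 25458/(-3945) = 25458*(-1/3945) = -8486/1315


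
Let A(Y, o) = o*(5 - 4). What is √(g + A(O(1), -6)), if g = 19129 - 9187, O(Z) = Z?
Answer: 12*√69 ≈ 99.679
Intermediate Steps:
A(Y, o) = o (A(Y, o) = o*1 = o)
g = 9942
√(g + A(O(1), -6)) = √(9942 - 6) = √9936 = 12*√69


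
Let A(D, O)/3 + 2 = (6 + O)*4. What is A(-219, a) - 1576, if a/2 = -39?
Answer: -2446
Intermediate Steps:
a = -78 (a = 2*(-39) = -78)
A(D, O) = 66 + 12*O (A(D, O) = -6 + 3*((6 + O)*4) = -6 + 3*(24 + 4*O) = -6 + (72 + 12*O) = 66 + 12*O)
A(-219, a) - 1576 = (66 + 12*(-78)) - 1576 = (66 - 936) - 1576 = -870 - 1576 = -2446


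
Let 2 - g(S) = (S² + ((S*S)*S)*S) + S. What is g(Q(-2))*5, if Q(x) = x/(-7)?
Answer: 19520/2401 ≈ 8.1299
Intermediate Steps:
Q(x) = -x/7 (Q(x) = x*(-⅐) = -x/7)
g(S) = 2 - S - S² - S⁴ (g(S) = 2 - ((S² + ((S*S)*S)*S) + S) = 2 - ((S² + (S²*S)*S) + S) = 2 - ((S² + S³*S) + S) = 2 - ((S² + S⁴) + S) = 2 - (S + S² + S⁴) = 2 + (-S - S² - S⁴) = 2 - S - S² - S⁴)
g(Q(-2))*5 = (2 - (-1)*(-2)/7 - (-⅐*(-2))² - (-⅐*(-2))⁴)*5 = (2 - 1*2/7 - (2/7)² - (2/7)⁴)*5 = (2 - 2/7 - 1*4/49 - 1*16/2401)*5 = (2 - 2/7 - 4/49 - 16/2401)*5 = (3904/2401)*5 = 19520/2401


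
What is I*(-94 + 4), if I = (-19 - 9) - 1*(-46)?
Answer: -1620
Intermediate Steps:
I = 18 (I = -28 + 46 = 18)
I*(-94 + 4) = 18*(-94 + 4) = 18*(-90) = -1620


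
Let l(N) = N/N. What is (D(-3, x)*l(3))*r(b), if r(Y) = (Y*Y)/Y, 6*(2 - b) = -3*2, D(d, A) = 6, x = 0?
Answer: 18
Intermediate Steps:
b = 3 (b = 2 - (-1)*2/2 = 2 - ⅙*(-6) = 2 + 1 = 3)
r(Y) = Y (r(Y) = Y²/Y = Y)
l(N) = 1
(D(-3, x)*l(3))*r(b) = (6*1)*3 = 6*3 = 18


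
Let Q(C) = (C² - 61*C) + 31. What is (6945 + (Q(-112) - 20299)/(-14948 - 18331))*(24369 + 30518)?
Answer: 12685678124189/33279 ≈ 3.8119e+8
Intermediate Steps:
Q(C) = 31 + C² - 61*C
(6945 + (Q(-112) - 20299)/(-14948 - 18331))*(24369 + 30518) = (6945 + ((31 + (-112)² - 61*(-112)) - 20299)/(-14948 - 18331))*(24369 + 30518) = (6945 + ((31 + 12544 + 6832) - 20299)/(-33279))*54887 = (6945 + (19407 - 20299)*(-1/33279))*54887 = (6945 - 892*(-1/33279))*54887 = (6945 + 892/33279)*54887 = (231123547/33279)*54887 = 12685678124189/33279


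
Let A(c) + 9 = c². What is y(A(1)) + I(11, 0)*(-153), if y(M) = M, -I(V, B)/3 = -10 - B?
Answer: -4598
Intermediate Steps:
I(V, B) = 30 + 3*B (I(V, B) = -3*(-10 - B) = 30 + 3*B)
A(c) = -9 + c²
y(A(1)) + I(11, 0)*(-153) = (-9 + 1²) + (30 + 3*0)*(-153) = (-9 + 1) + (30 + 0)*(-153) = -8 + 30*(-153) = -8 - 4590 = -4598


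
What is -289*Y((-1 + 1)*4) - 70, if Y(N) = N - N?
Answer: -70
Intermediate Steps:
Y(N) = 0
-289*Y((-1 + 1)*4) - 70 = -289*0 - 70 = 0 - 70 = -70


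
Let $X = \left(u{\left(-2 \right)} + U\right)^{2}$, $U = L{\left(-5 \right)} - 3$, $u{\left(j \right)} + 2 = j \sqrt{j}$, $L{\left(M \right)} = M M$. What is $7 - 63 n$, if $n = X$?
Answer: $-24689 + 5040 i \sqrt{2} \approx -24689.0 + 7127.6 i$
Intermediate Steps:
$L{\left(M \right)} = M^{2}$
$u{\left(j \right)} = -2 + j^{\frac{3}{2}}$ ($u{\left(j \right)} = -2 + j \sqrt{j} = -2 + j^{\frac{3}{2}}$)
$U = 22$ ($U = \left(-5\right)^{2} - 3 = 25 - 3 = 22$)
$X = \left(20 - 2 i \sqrt{2}\right)^{2}$ ($X = \left(\left(-2 + \left(-2\right)^{\frac{3}{2}}\right) + 22\right)^{2} = \left(\left(-2 - 2 i \sqrt{2}\right) + 22\right)^{2} = \left(20 - 2 i \sqrt{2}\right)^{2} \approx 392.0 - 113.14 i$)
$n = 392 - 80 i \sqrt{2} \approx 392.0 - 113.14 i$
$7 - 63 n = 7 - 63 \left(392 - 80 i \sqrt{2}\right) = 7 - \left(24696 - 5040 i \sqrt{2}\right) = -24689 + 5040 i \sqrt{2}$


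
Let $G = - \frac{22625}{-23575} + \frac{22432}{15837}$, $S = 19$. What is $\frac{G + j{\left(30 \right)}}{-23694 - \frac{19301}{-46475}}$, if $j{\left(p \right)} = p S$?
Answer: $- \frac{397269774698225}{16445034155336559} \approx -0.024157$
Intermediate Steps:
$j{\left(p \right)} = 19 p$ ($j{\left(p \right)} = p 19 = 19 p$)
$G = \frac{35485861}{14934291}$ ($G = \left(-22625\right) \left(- \frac{1}{23575}\right) + 22432 \cdot \frac{1}{15837} = \frac{905}{943} + \frac{22432}{15837} = \frac{35485861}{14934291} \approx 2.3761$)
$\frac{G + j{\left(30 \right)}}{-23694 - \frac{19301}{-46475}} = \frac{\frac{35485861}{14934291} + 19 \cdot 30}{-23694 - \frac{19301}{-46475}} = \frac{\frac{35485861}{14934291} + 570}{-23694 - - \frac{19301}{46475}} = \frac{8548031731}{14934291 \left(-23694 + \frac{19301}{46475}\right)} = \frac{8548031731}{14934291 \left(- \frac{1101159349}{46475}\right)} = \frac{8548031731}{14934291} \left(- \frac{46475}{1101159349}\right) = - \frac{397269774698225}{16445034155336559}$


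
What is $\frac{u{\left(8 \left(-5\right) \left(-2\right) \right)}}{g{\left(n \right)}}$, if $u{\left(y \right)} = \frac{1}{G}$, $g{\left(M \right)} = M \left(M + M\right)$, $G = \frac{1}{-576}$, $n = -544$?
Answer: $- \frac{9}{9248} \approx -0.00097318$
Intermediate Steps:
$G = - \frac{1}{576} \approx -0.0017361$
$g{\left(M \right)} = 2 M^{2}$ ($g{\left(M \right)} = M 2 M = 2 M^{2}$)
$u{\left(y \right)} = -576$ ($u{\left(y \right)} = \frac{1}{- \frac{1}{576}} = -576$)
$\frac{u{\left(8 \left(-5\right) \left(-2\right) \right)}}{g{\left(n \right)}} = - \frac{576}{2 \left(-544\right)^{2}} = - \frac{576}{2 \cdot 295936} = - \frac{576}{591872} = \left(-576\right) \frac{1}{591872} = - \frac{9}{9248}$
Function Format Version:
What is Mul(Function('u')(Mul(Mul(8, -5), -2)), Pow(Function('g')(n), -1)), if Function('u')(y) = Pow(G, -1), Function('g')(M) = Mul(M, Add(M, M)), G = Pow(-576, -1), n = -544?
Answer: Rational(-9, 9248) ≈ -0.00097318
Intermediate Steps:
G = Rational(-1, 576) ≈ -0.0017361
Function('g')(M) = Mul(2, Pow(M, 2)) (Function('g')(M) = Mul(M, Mul(2, M)) = Mul(2, Pow(M, 2)))
Function('u')(y) = -576 (Function('u')(y) = Pow(Rational(-1, 576), -1) = -576)
Mul(Function('u')(Mul(Mul(8, -5), -2)), Pow(Function('g')(n), -1)) = Mul(-576, Pow(Mul(2, Pow(-544, 2)), -1)) = Mul(-576, Pow(Mul(2, 295936), -1)) = Mul(-576, Pow(591872, -1)) = Mul(-576, Rational(1, 591872)) = Rational(-9, 9248)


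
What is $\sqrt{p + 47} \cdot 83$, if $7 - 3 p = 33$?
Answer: $\frac{83 \sqrt{345}}{3} \approx 513.89$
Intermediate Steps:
$p = - \frac{26}{3}$ ($p = \frac{7}{3} - 11 = - \frac{26}{3} \approx -8.6667$)
$\sqrt{p + 47} \cdot 83 = \sqrt{- \frac{26}{3} + 47} \cdot 83 = \sqrt{\frac{115}{3}} \cdot 83 = \frac{\sqrt{345}}{3} \cdot 83 = \frac{83 \sqrt{345}}{3}$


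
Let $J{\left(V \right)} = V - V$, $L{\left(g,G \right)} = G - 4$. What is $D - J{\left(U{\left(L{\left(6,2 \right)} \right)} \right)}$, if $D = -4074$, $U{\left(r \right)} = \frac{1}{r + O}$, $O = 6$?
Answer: $-4074$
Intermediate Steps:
$L{\left(g,G \right)} = -4 + G$
$U{\left(r \right)} = \frac{1}{6 + r}$ ($U{\left(r \right)} = \frac{1}{r + 6} = \frac{1}{6 + r}$)
$J{\left(V \right)} = 0$
$D - J{\left(U{\left(L{\left(6,2 \right)} \right)} \right)} = -4074 - 0 = -4074 + 0 = -4074$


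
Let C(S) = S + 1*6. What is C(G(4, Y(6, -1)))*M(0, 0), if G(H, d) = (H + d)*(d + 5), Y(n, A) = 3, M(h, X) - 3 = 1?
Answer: 248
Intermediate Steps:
M(h, X) = 4 (M(h, X) = 3 + 1 = 4)
G(H, d) = (5 + d)*(H + d) (G(H, d) = (H + d)*(5 + d) = (5 + d)*(H + d))
C(S) = 6 + S (C(S) = S + 6 = 6 + S)
C(G(4, Y(6, -1)))*M(0, 0) = (6 + (3² + 5*4 + 5*3 + 4*3))*4 = (6 + (9 + 20 + 15 + 12))*4 = (6 + 56)*4 = 62*4 = 248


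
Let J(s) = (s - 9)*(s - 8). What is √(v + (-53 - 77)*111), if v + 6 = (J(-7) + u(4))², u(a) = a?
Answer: 10*√451 ≈ 212.37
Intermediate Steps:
J(s) = (-9 + s)*(-8 + s)
v = 59530 (v = -6 + ((72 + (-7)² - 17*(-7)) + 4)² = -6 + ((72 + 49 + 119) + 4)² = -6 + (240 + 4)² = -6 + 244² = -6 + 59536 = 59530)
√(v + (-53 - 77)*111) = √(59530 + (-53 - 77)*111) = √(59530 - 130*111) = √(59530 - 14430) = √45100 = 10*√451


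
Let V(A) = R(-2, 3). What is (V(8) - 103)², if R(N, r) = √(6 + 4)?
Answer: (103 - √10)² ≈ 9967.6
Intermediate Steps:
R(N, r) = √10
V(A) = √10
(V(8) - 103)² = (√10 - 103)² = (-103 + √10)²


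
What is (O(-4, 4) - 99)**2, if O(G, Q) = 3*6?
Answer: 6561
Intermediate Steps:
O(G, Q) = 18
(O(-4, 4) - 99)**2 = (18 - 99)**2 = (-81)**2 = 6561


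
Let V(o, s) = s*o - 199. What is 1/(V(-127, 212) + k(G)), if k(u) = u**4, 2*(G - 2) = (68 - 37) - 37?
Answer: -1/27122 ≈ -3.6870e-5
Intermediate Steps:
V(o, s) = -199 + o*s (V(o, s) = o*s - 199 = -199 + o*s)
G = -1 (G = 2 + ((68 - 37) - 37)/2 = 2 + (31 - 37)/2 = 2 + (1/2)*(-6) = 2 - 3 = -1)
1/(V(-127, 212) + k(G)) = 1/((-199 - 127*212) + (-1)**4) = 1/((-199 - 26924) + 1) = 1/(-27123 + 1) = 1/(-27122) = -1/27122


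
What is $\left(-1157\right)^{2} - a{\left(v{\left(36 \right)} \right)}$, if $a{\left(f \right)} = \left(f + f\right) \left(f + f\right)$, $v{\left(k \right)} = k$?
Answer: $1333465$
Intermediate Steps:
$a{\left(f \right)} = 4 f^{2}$ ($a{\left(f \right)} = 2 f 2 f = 4 f^{2}$)
$\left(-1157\right)^{2} - a{\left(v{\left(36 \right)} \right)} = \left(-1157\right)^{2} - 4 \cdot 36^{2} = 1338649 - 4 \cdot 1296 = 1338649 - 5184 = 1333465$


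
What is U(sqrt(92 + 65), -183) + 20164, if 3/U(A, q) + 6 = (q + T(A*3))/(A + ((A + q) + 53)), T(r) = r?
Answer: 192499476/9547 + 2*sqrt(157)/9547 ≈ 20163.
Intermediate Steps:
U(A, q) = 3/(-6 + (q + 3*A)/(53 + q + 2*A)) (U(A, q) = 3/(-6 + (q + A*3)/(A + ((A + q) + 53))) = 3/(-6 + (q + 3*A)/(A + (53 + A + q))) = 3/(-6 + (q + 3*A)/(53 + q + 2*A)))
U(sqrt(92 + 65), -183) + 20164 = 3*(-53 - 1*(-183) - 2*sqrt(92 + 65))/(318 + 5*(-183) + 9*sqrt(92 + 65)) + 20164 = 3*(-53 + 183 - 2*sqrt(157))/(318 - 915 + 9*sqrt(157)) + 20164 = 3*(130 - 2*sqrt(157))/(-597 + 9*sqrt(157)) + 20164 = 20164 + 3*(130 - 2*sqrt(157))/(-597 + 9*sqrt(157))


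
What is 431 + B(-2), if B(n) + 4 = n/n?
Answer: 428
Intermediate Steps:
B(n) = -3 (B(n) = -4 + n/n = -4 + 1 = -3)
431 + B(-2) = 431 - 3 = 428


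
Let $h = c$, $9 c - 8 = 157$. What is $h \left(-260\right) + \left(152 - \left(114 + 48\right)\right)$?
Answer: $- \frac{14330}{3} \approx -4776.7$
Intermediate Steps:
$c = \frac{55}{3}$ ($c = \frac{8}{9} + \frac{1}{9} \cdot 157 = \frac{8}{9} + \frac{157}{9} = \frac{55}{3} \approx 18.333$)
$h = \frac{55}{3} \approx 18.333$
$h \left(-260\right) + \left(152 - \left(114 + 48\right)\right) = \frac{55}{3} \left(-260\right) + \left(152 - \left(114 + 48\right)\right) = - \frac{14300}{3} + \left(152 - 162\right) = - \frac{14300}{3} - 10 = - \frac{14330}{3}$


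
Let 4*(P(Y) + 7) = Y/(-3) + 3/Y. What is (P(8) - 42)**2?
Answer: 22648081/9216 ≈ 2457.5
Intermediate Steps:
P(Y) = -7 - Y/12 + 3/(4*Y) (P(Y) = -7 + (Y/(-3) + 3/Y)/4 = -7 + (Y*(-1/3) + 3/Y)/4 = -7 + (-Y/3 + 3/Y)/4 = -7 + (3/Y - Y/3)/4 = -7 + (-Y/12 + 3/(4*Y)) = -7 - Y/12 + 3/(4*Y))
(P(8) - 42)**2 = ((1/12)*(9 - 1*8*(84 + 8))/8 - 42)**2 = ((1/12)*(1/8)*(9 - 1*8*92) - 42)**2 = ((1/12)*(1/8)*(9 - 736) - 42)**2 = ((1/12)*(1/8)*(-727) - 42)**2 = (-727/96 - 42)**2 = (-4759/96)**2 = 22648081/9216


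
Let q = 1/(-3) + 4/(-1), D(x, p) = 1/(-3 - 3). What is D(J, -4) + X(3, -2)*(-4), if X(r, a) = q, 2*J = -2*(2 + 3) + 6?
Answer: 103/6 ≈ 17.167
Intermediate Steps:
J = -2 (J = (-2*(2 + 3) + 6)/2 = (-2*5 + 6)/2 = (-10 + 6)/2 = (½)*(-4) = -2)
D(x, p) = -⅙ (D(x, p) = 1/(-6) = -⅙)
q = -13/3 (q = 1*(-⅓) + 4*(-1) = -⅓ - 4 = -13/3 ≈ -4.3333)
X(r, a) = -13/3
D(J, -4) + X(3, -2)*(-4) = -⅙ - 13/3*(-4) = -⅙ + 52/3 = 103/6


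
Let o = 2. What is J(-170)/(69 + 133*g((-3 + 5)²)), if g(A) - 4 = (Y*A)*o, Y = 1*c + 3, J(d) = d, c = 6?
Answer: -170/10177 ≈ -0.016704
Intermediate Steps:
Y = 9 (Y = 1*6 + 3 = 6 + 3 = 9)
g(A) = 4 + 18*A (g(A) = 4 + (9*A)*2 = 4 + 18*A)
J(-170)/(69 + 133*g((-3 + 5)²)) = -170/(69 + 133*(4 + 18*(-3 + 5)²)) = -170/(69 + 133*(4 + 18*2²)) = -170/(69 + 133*(4 + 18*4)) = -170/(69 + 133*(4 + 72)) = -170/(69 + 133*76) = -170/(69 + 10108) = -170/10177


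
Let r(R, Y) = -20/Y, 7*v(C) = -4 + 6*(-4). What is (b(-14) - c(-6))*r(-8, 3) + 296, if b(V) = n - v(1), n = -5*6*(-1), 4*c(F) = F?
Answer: 178/3 ≈ 59.333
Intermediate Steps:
c(F) = F/4
v(C) = -4 (v(C) = (-4 + 6*(-4))/7 = (-4 - 24)/7 = (⅐)*(-28) = -4)
n = 30 (n = -30*(-1) = 30)
b(V) = 34 (b(V) = 30 - 1*(-4) = 30 + 4 = 34)
(b(-14) - c(-6))*r(-8, 3) + 296 = (34 - (-6)/4)*(-20/3) + 296 = (34 - 1*(-3/2))*(-20*⅓) + 296 = (34 + 3/2)*(-20/3) + 296 = (71/2)*(-20/3) + 296 = -710/3 + 296 = 178/3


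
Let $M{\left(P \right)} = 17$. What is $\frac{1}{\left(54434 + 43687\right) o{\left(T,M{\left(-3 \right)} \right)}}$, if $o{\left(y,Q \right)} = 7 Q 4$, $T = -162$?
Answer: $\frac{1}{46705596} \approx 2.1411 \cdot 10^{-8}$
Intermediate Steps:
$o{\left(y,Q \right)} = 28 Q$
$\frac{1}{\left(54434 + 43687\right) o{\left(T,M{\left(-3 \right)} \right)}} = \frac{1}{\left(54434 + 43687\right) 28 \cdot 17} = \frac{1}{98121 \cdot 476} = \frac{1}{98121} \cdot \frac{1}{476} = \frac{1}{46705596}$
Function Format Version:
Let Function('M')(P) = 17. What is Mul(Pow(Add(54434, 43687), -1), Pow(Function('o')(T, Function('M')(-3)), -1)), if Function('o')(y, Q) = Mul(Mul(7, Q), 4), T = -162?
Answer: Rational(1, 46705596) ≈ 2.1411e-8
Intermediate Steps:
Function('o')(y, Q) = Mul(28, Q)
Mul(Pow(Add(54434, 43687), -1), Pow(Function('o')(T, Function('M')(-3)), -1)) = Mul(Pow(Add(54434, 43687), -1), Pow(Mul(28, 17), -1)) = Mul(Pow(98121, -1), Pow(476, -1)) = Mul(Rational(1, 98121), Rational(1, 476)) = Rational(1, 46705596)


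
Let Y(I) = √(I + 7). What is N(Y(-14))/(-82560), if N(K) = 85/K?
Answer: 17*I*√7/115584 ≈ 0.00038913*I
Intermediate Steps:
Y(I) = √(7 + I)
N(Y(-14))/(-82560) = (85/(√(7 - 14)))/(-82560) = (85/(√(-7)))*(-1/82560) = (85/((I*√7)))*(-1/82560) = (85*(-I*√7/7))*(-1/82560) = -85*I*√7/7*(-1/82560) = 17*I*√7/115584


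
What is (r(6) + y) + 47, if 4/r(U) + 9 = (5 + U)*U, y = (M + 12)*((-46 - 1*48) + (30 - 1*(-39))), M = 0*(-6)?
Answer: -14417/57 ≈ -252.93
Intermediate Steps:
M = 0
y = -300 (y = (0 + 12)*((-46 - 1*48) + (30 - 1*(-39))) = 12*((-46 - 48) + (30 + 39)) = 12*(-94 + 69) = 12*(-25) = -300)
r(U) = 4/(-9 + U*(5 + U)) (r(U) = 4/(-9 + (5 + U)*U) = 4/(-9 + U*(5 + U)))
(r(6) + y) + 47 = (4/(-9 + 6**2 + 5*6) - 300) + 47 = (4/(-9 + 36 + 30) - 300) + 47 = (4/57 - 300) + 47 = -17096/57 + 47 = -14417/57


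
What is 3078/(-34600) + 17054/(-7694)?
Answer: -153437633/66553100 ≈ -2.3055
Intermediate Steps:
3078/(-34600) + 17054/(-7694) = 3078*(-1/34600) + 17054*(-1/7694) = -1539/17300 - 8527/3847 = -153437633/66553100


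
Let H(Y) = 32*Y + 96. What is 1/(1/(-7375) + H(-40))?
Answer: -7375/8732001 ≈ -0.00084459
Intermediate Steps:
H(Y) = 96 + 32*Y
1/(1/(-7375) + H(-40)) = 1/(1/(-7375) + (96 + 32*(-40))) = 1/(-1/7375 + (96 - 1280)) = 1/(-1/7375 - 1184) = 1/(-8732001/7375) = -7375/8732001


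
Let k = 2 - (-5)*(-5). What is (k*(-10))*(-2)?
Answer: -460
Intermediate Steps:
k = -23 (k = 2 - 5*5 = 2 - 25 = -23)
(k*(-10))*(-2) = -23*(-10)*(-2) = 230*(-2) = -460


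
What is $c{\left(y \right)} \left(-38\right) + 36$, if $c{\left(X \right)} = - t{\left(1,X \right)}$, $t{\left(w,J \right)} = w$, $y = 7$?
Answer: $74$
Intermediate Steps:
$c{\left(X \right)} = -1$ ($c{\left(X \right)} = \left(-1\right) 1 = -1$)
$c{\left(y \right)} \left(-38\right) + 36 = \left(-1\right) \left(-38\right) + 36 = 38 + 36 = 74$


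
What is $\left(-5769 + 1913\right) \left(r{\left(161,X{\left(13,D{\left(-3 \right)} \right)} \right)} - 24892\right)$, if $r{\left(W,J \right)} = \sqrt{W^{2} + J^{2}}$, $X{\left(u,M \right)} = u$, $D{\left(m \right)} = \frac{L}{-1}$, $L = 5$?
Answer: $95983552 - 3856 \sqrt{26090} \approx 9.5361 \cdot 10^{7}$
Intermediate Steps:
$D{\left(m \right)} = -5$ ($D{\left(m \right)} = \frac{5}{-1} = 5 \left(-1\right) = -5$)
$r{\left(W,J \right)} = \sqrt{J^{2} + W^{2}}$
$\left(-5769 + 1913\right) \left(r{\left(161,X{\left(13,D{\left(-3 \right)} \right)} \right)} - 24892\right) = \left(-5769 + 1913\right) \left(\sqrt{13^{2} + 161^{2}} - 24892\right) = - 3856 \left(\sqrt{169 + 25921} - 24892\right) = - 3856 \left(\sqrt{26090} - 24892\right) = - 3856 \left(-24892 + \sqrt{26090}\right) = 95983552 - 3856 \sqrt{26090}$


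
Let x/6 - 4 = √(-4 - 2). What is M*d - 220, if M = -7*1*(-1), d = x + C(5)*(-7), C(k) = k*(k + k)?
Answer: -2502 + 42*I*√6 ≈ -2502.0 + 102.88*I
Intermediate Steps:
C(k) = 2*k² (C(k) = k*(2*k) = 2*k²)
x = 24 + 6*I*√6 (x = 24 + 6*√(-4 - 2) = 24 + 6*√(-6) = 24 + 6*(I*√6) = 24 + 6*I*√6 ≈ 24.0 + 14.697*I)
d = -326 + 6*I*√6 (d = (24 + 6*I*√6) + (2*5²)*(-7) = (24 + 6*I*√6) + (2*25)*(-7) = (24 + 6*I*√6) + 50*(-7) = (24 + 6*I*√6) - 350 = -326 + 6*I*√6 ≈ -326.0 + 14.697*I)
M = 7 (M = -7*(-1) = 7)
M*d - 220 = 7*(-326 + 6*I*√6) - 220 = (-2282 + 42*I*√6) - 220 = -2502 + 42*I*√6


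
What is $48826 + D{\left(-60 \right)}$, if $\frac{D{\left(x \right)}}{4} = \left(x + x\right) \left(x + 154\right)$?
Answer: $3706$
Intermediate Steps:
$D{\left(x \right)} = 8 x \left(154 + x\right)$ ($D{\left(x \right)} = 4 \left(x + x\right) \left(x + 154\right) = 4 \cdot 2 x \left(154 + x\right) = 8 x \left(154 + x\right)$)
$48826 + D{\left(-60 \right)} = 48826 + 8 \left(-60\right) \left(154 - 60\right) = 48826 + 8 \left(-60\right) 94 = 48826 - 45120 = 3706$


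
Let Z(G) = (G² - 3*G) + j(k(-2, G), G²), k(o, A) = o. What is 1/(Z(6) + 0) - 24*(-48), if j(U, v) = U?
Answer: 18433/16 ≈ 1152.1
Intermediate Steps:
Z(G) = -2 + G² - 3*G (Z(G) = (G² - 3*G) - 2 = -2 + G² - 3*G)
1/(Z(6) + 0) - 24*(-48) = 1/((-2 + 6² - 3*6) + 0) - 24*(-48) = 1/((-2 + 36 - 18) + 0) + 1152 = 1/(16 + 0) + 1152 = 1/16 + 1152 = 18433/16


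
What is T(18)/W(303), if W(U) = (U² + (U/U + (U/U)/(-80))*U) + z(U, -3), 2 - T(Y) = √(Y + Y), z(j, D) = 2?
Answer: -320/7368817 ≈ -4.3426e-5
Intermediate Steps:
T(Y) = 2 - √2*√Y (T(Y) = 2 - √(Y + Y) = 2 - √(2*Y) = 2 - √2*√Y)
W(U) = 2 + U² + 79*U/80 (W(U) = (U² + (U/U + (U/U)/(-80))*U) + 2 = (U² + (1 + 1*(-1/80))*U) + 2 = (U² + (1 - 1/80)*U) + 2 = (U² + 79*U/80) + 2 = 2 + U² + 79*U/80)
T(18)/W(303) = (2 - √2*√18)/(2 + 303² + (79/80)*303) = (2 - √2*3*√2)/(2 + 91809 + 23937/80) = (2 - 6)/(7368817/80) = -4*80/7368817 = -320/7368817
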